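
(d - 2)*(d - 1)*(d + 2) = d^3 - d^2 - 4*d + 4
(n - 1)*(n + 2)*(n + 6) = n^3 + 7*n^2 + 4*n - 12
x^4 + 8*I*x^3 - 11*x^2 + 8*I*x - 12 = (x - I)*(x + I)*(x + 2*I)*(x + 6*I)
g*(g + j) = g^2 + g*j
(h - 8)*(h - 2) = h^2 - 10*h + 16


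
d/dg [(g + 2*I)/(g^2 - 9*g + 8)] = (g^2 - 9*g - (g + 2*I)*(2*g - 9) + 8)/(g^2 - 9*g + 8)^2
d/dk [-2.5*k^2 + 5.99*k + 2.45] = 5.99 - 5.0*k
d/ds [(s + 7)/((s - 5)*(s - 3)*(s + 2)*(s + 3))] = (-3*s^4 - 22*s^3 + 82*s^2 + 266*s - 99)/(s^8 - 6*s^7 - 29*s^6 + 168*s^5 + 379*s^4 - 1566*s^3 - 2691*s^2 + 4860*s + 8100)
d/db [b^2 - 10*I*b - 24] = 2*b - 10*I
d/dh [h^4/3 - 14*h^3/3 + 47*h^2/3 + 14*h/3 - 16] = 4*h^3/3 - 14*h^2 + 94*h/3 + 14/3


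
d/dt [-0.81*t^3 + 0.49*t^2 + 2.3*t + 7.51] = -2.43*t^2 + 0.98*t + 2.3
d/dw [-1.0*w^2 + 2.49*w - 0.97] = 2.49 - 2.0*w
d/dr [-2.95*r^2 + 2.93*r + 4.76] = 2.93 - 5.9*r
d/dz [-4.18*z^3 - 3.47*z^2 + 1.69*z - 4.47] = -12.54*z^2 - 6.94*z + 1.69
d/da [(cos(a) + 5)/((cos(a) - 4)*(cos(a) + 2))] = (cos(a)^2 + 10*cos(a) - 2)*sin(a)/((cos(a) - 4)^2*(cos(a) + 2)^2)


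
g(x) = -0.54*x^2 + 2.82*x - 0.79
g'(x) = 2.82 - 1.08*x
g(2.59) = 2.89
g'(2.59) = 0.02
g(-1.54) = -6.41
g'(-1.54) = 4.48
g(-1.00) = -4.15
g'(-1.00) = 3.90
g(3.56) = 2.41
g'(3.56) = -1.02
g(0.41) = 0.28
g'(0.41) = 2.38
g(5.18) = -0.67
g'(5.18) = -2.77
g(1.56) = 2.30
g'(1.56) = 1.14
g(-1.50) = -6.24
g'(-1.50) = 4.44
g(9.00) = -19.15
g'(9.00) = -6.90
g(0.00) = -0.79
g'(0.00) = 2.82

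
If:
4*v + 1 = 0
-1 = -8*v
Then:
No Solution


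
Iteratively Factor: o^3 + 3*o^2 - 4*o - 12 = (o + 2)*(o^2 + o - 6) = (o + 2)*(o + 3)*(o - 2)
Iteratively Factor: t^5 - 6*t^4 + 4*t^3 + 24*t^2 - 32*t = (t - 2)*(t^4 - 4*t^3 - 4*t^2 + 16*t) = (t - 2)*(t + 2)*(t^3 - 6*t^2 + 8*t) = (t - 4)*(t - 2)*(t + 2)*(t^2 - 2*t) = (t - 4)*(t - 2)^2*(t + 2)*(t)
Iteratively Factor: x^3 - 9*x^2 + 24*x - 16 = (x - 1)*(x^2 - 8*x + 16) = (x - 4)*(x - 1)*(x - 4)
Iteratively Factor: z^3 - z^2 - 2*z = (z)*(z^2 - z - 2) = z*(z + 1)*(z - 2)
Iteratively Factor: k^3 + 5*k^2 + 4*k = (k + 1)*(k^2 + 4*k) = k*(k + 1)*(k + 4)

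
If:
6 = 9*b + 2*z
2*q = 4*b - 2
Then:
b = 2/3 - 2*z/9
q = 1/3 - 4*z/9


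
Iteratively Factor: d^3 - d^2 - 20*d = (d + 4)*(d^2 - 5*d) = d*(d + 4)*(d - 5)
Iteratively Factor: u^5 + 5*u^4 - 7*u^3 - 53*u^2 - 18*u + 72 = (u + 4)*(u^4 + u^3 - 11*u^2 - 9*u + 18) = (u - 1)*(u + 4)*(u^3 + 2*u^2 - 9*u - 18) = (u - 1)*(u + 3)*(u + 4)*(u^2 - u - 6) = (u - 1)*(u + 2)*(u + 3)*(u + 4)*(u - 3)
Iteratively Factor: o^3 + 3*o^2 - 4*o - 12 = (o + 2)*(o^2 + o - 6) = (o + 2)*(o + 3)*(o - 2)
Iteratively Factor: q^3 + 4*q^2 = (q + 4)*(q^2) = q*(q + 4)*(q)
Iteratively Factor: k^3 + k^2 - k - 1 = (k + 1)*(k^2 - 1) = (k - 1)*(k + 1)*(k + 1)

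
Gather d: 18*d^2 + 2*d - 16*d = 18*d^2 - 14*d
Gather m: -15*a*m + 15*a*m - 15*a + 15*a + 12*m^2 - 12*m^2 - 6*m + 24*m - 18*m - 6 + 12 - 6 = 0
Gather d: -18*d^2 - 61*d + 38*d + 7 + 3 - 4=-18*d^2 - 23*d + 6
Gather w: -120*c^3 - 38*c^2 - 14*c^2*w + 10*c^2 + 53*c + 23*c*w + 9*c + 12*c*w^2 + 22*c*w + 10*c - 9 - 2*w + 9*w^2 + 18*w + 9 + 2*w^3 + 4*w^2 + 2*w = -120*c^3 - 28*c^2 + 72*c + 2*w^3 + w^2*(12*c + 13) + w*(-14*c^2 + 45*c + 18)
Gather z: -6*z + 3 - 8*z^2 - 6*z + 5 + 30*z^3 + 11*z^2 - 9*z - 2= 30*z^3 + 3*z^2 - 21*z + 6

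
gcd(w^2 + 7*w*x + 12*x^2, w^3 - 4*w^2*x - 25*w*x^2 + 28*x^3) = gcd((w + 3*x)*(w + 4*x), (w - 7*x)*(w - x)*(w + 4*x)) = w + 4*x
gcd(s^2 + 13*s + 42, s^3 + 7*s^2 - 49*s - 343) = s + 7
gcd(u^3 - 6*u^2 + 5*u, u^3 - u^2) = u^2 - u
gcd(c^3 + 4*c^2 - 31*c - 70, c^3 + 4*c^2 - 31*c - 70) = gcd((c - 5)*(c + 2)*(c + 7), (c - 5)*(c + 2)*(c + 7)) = c^3 + 4*c^2 - 31*c - 70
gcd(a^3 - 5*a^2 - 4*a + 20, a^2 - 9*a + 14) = a - 2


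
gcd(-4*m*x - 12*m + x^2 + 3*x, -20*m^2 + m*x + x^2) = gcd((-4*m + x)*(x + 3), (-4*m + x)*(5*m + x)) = -4*m + x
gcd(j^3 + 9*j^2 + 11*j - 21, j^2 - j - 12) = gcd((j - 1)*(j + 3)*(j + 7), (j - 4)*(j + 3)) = j + 3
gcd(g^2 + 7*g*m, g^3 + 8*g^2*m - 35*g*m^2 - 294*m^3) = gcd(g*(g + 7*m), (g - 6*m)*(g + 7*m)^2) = g + 7*m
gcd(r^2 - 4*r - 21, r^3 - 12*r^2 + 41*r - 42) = r - 7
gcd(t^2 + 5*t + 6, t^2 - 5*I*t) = 1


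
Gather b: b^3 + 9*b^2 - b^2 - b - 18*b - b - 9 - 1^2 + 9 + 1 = b^3 + 8*b^2 - 20*b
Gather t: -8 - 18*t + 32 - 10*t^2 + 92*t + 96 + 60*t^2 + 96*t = 50*t^2 + 170*t + 120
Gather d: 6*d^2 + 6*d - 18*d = 6*d^2 - 12*d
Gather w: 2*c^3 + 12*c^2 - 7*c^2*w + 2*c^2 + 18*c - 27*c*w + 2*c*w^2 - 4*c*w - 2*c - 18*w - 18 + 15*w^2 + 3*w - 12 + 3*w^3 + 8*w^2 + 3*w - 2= 2*c^3 + 14*c^2 + 16*c + 3*w^3 + w^2*(2*c + 23) + w*(-7*c^2 - 31*c - 12) - 32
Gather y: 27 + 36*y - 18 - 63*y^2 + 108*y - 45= -63*y^2 + 144*y - 36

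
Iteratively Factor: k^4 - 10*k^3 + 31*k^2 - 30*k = (k)*(k^3 - 10*k^2 + 31*k - 30) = k*(k - 2)*(k^2 - 8*k + 15) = k*(k - 5)*(k - 2)*(k - 3)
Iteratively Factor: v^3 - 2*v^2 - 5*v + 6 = (v - 1)*(v^2 - v - 6) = (v - 3)*(v - 1)*(v + 2)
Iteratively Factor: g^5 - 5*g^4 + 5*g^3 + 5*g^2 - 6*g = (g)*(g^4 - 5*g^3 + 5*g^2 + 5*g - 6) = g*(g + 1)*(g^3 - 6*g^2 + 11*g - 6) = g*(g - 3)*(g + 1)*(g^2 - 3*g + 2) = g*(g - 3)*(g - 2)*(g + 1)*(g - 1)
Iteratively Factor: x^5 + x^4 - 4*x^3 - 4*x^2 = (x)*(x^4 + x^3 - 4*x^2 - 4*x) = x*(x - 2)*(x^3 + 3*x^2 + 2*x) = x^2*(x - 2)*(x^2 + 3*x + 2) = x^2*(x - 2)*(x + 2)*(x + 1)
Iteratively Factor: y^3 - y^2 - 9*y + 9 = (y - 3)*(y^2 + 2*y - 3) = (y - 3)*(y + 3)*(y - 1)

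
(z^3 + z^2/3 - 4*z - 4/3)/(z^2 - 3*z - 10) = (3*z^2 - 5*z - 2)/(3*(z - 5))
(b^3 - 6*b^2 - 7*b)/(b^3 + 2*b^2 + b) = (b - 7)/(b + 1)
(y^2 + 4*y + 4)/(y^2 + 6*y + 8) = (y + 2)/(y + 4)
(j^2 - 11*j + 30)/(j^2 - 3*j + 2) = (j^2 - 11*j + 30)/(j^2 - 3*j + 2)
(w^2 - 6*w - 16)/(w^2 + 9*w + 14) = (w - 8)/(w + 7)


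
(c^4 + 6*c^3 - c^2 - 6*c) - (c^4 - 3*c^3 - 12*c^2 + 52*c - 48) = 9*c^3 + 11*c^2 - 58*c + 48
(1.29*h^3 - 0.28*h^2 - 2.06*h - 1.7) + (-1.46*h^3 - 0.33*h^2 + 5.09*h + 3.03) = -0.17*h^3 - 0.61*h^2 + 3.03*h + 1.33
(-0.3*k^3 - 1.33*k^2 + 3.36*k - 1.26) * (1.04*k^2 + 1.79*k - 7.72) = -0.312*k^5 - 1.9202*k^4 + 3.4297*k^3 + 14.9716*k^2 - 28.1946*k + 9.7272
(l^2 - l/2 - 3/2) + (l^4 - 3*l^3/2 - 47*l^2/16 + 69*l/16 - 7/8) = l^4 - 3*l^3/2 - 31*l^2/16 + 61*l/16 - 19/8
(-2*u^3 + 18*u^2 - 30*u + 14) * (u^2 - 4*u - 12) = -2*u^5 + 26*u^4 - 78*u^3 - 82*u^2 + 304*u - 168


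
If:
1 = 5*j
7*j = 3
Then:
No Solution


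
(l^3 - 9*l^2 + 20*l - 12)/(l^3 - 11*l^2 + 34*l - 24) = (l - 2)/(l - 4)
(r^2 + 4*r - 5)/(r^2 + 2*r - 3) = (r + 5)/(r + 3)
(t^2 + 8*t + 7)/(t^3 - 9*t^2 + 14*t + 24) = (t + 7)/(t^2 - 10*t + 24)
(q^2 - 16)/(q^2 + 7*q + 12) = (q - 4)/(q + 3)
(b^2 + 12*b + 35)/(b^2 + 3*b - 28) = (b + 5)/(b - 4)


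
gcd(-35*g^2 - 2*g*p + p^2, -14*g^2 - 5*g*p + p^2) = -7*g + p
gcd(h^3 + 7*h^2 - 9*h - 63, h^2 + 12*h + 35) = h + 7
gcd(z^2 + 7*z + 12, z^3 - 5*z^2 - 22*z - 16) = 1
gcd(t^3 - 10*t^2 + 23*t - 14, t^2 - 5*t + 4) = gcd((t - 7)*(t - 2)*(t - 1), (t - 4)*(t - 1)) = t - 1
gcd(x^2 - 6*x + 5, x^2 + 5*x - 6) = x - 1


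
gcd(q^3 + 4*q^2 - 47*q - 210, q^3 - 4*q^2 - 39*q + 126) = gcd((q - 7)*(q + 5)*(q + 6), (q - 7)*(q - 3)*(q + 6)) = q^2 - q - 42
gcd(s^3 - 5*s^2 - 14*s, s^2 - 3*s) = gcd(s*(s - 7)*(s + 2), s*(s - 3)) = s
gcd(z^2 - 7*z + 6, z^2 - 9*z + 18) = z - 6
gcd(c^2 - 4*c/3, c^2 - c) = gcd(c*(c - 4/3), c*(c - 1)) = c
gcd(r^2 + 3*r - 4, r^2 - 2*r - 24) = r + 4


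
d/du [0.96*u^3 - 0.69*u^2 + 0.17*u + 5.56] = 2.88*u^2 - 1.38*u + 0.17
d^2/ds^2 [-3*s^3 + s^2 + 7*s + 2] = 2 - 18*s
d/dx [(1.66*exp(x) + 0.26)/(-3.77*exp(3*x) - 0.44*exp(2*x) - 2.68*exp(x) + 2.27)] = (12.5164*exp(3*x) + 3.671*exp(2*x) + 0.2288*exp(x) + 4.465)*exp(x)/(14.2129*exp(6*x) + 3.3176*exp(5*x) + 20.4008*exp(4*x) - 14.7574*exp(3*x) + 5.1848*exp(2*x) - 12.1672*exp(x) + 5.1529)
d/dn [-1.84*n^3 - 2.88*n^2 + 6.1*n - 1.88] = -5.52*n^2 - 5.76*n + 6.1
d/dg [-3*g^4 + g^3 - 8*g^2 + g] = -12*g^3 + 3*g^2 - 16*g + 1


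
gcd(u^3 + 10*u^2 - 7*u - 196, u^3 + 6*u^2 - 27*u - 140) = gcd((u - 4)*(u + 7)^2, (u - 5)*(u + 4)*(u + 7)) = u + 7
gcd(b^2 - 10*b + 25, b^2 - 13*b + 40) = b - 5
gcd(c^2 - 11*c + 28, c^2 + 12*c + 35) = 1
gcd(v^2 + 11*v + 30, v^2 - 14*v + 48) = 1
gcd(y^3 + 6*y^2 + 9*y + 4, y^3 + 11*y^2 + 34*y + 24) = y^2 + 5*y + 4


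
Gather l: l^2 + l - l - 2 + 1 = l^2 - 1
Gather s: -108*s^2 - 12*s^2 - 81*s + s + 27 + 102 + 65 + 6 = -120*s^2 - 80*s + 200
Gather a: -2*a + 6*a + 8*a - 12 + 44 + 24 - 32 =12*a + 24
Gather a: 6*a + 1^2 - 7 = 6*a - 6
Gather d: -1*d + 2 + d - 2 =0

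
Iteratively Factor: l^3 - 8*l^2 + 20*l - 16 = (l - 2)*(l^2 - 6*l + 8) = (l - 2)^2*(l - 4)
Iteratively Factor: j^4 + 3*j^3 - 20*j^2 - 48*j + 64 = (j + 4)*(j^3 - j^2 - 16*j + 16) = (j + 4)^2*(j^2 - 5*j + 4) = (j - 1)*(j + 4)^2*(j - 4)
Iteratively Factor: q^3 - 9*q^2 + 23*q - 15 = (q - 3)*(q^2 - 6*q + 5) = (q - 3)*(q - 1)*(q - 5)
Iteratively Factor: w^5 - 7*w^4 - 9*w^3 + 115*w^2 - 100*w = (w - 5)*(w^4 - 2*w^3 - 19*w^2 + 20*w) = (w - 5)^2*(w^3 + 3*w^2 - 4*w) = (w - 5)^2*(w - 1)*(w^2 + 4*w) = (w - 5)^2*(w - 1)*(w + 4)*(w)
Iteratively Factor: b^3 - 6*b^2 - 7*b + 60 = (b + 3)*(b^2 - 9*b + 20) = (b - 5)*(b + 3)*(b - 4)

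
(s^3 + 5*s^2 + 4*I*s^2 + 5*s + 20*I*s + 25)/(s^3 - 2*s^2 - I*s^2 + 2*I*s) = (s^2 + 5*s*(1 + I) + 25*I)/(s*(s - 2))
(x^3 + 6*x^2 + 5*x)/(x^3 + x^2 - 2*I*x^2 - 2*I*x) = (x + 5)/(x - 2*I)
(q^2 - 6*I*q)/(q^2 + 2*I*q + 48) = q/(q + 8*I)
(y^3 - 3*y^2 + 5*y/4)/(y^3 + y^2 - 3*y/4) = (2*y - 5)/(2*y + 3)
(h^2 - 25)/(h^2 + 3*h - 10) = (h - 5)/(h - 2)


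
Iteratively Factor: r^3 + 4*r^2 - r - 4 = (r + 1)*(r^2 + 3*r - 4) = (r + 1)*(r + 4)*(r - 1)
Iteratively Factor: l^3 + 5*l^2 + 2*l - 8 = (l + 2)*(l^2 + 3*l - 4) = (l - 1)*(l + 2)*(l + 4)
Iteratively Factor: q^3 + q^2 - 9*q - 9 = (q + 1)*(q^2 - 9) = (q - 3)*(q + 1)*(q + 3)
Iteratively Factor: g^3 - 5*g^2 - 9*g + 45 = (g - 5)*(g^2 - 9) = (g - 5)*(g + 3)*(g - 3)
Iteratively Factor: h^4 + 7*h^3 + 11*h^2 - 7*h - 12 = (h - 1)*(h^3 + 8*h^2 + 19*h + 12) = (h - 1)*(h + 3)*(h^2 + 5*h + 4) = (h - 1)*(h + 3)*(h + 4)*(h + 1)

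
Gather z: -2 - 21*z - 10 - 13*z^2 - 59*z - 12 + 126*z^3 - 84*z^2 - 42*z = 126*z^3 - 97*z^2 - 122*z - 24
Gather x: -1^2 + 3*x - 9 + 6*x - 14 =9*x - 24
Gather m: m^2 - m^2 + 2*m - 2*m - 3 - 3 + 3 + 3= 0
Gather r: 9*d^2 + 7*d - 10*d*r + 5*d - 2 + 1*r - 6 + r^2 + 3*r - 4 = 9*d^2 + 12*d + r^2 + r*(4 - 10*d) - 12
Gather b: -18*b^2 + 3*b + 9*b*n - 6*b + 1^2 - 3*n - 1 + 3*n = -18*b^2 + b*(9*n - 3)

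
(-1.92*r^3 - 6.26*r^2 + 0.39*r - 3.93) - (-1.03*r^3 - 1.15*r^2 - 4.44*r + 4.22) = -0.89*r^3 - 5.11*r^2 + 4.83*r - 8.15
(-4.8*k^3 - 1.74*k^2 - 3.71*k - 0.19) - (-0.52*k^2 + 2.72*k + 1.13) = -4.8*k^3 - 1.22*k^2 - 6.43*k - 1.32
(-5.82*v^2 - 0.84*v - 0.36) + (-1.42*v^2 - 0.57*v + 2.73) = -7.24*v^2 - 1.41*v + 2.37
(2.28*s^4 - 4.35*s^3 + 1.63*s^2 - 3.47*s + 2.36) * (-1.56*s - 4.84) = -3.5568*s^5 - 4.2492*s^4 + 18.5112*s^3 - 2.476*s^2 + 13.1132*s - 11.4224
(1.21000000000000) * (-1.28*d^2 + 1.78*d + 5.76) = -1.5488*d^2 + 2.1538*d + 6.9696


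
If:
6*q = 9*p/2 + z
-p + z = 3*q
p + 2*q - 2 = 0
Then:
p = 3/7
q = 11/14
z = 39/14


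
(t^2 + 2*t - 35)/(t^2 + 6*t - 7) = (t - 5)/(t - 1)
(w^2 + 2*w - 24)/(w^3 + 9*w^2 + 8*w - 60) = (w - 4)/(w^2 + 3*w - 10)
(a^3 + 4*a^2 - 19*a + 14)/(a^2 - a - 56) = (a^2 - 3*a + 2)/(a - 8)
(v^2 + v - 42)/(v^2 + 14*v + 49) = (v - 6)/(v + 7)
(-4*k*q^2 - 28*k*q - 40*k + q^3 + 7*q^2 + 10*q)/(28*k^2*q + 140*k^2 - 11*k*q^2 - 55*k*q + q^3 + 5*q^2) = (q + 2)/(-7*k + q)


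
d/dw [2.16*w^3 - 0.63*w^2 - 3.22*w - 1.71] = 6.48*w^2 - 1.26*w - 3.22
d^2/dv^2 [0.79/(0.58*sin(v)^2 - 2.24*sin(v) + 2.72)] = (-1.063024*sin(v)^4 + 3.079104*sin(v)^3 + 2.615848*sin(v)^2 - 10.97152*sin(v) + 5.4352)/(0.58*sin(v)^2 - 2.24*sin(v) + 2.72)^3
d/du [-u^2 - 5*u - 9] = -2*u - 5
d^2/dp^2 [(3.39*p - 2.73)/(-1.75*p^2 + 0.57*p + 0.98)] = ((3.39*p - 2.73)*(3.5*p - 0.57)*(7.0*p - 1.14) + (35.595*p - 13.4196)*(-1.75*p^2 + 0.57*p + 0.98))/(-1.75*p^2 + 0.57*p + 0.98)^3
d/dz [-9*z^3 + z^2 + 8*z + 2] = -27*z^2 + 2*z + 8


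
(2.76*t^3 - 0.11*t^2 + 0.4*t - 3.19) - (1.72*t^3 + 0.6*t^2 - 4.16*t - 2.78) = 1.04*t^3 - 0.71*t^2 + 4.56*t - 0.41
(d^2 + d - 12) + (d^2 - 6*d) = 2*d^2 - 5*d - 12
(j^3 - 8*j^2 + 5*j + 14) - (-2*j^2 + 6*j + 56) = j^3 - 6*j^2 - j - 42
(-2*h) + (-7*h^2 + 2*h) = -7*h^2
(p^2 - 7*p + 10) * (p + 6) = p^3 - p^2 - 32*p + 60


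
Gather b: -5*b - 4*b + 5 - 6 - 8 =-9*b - 9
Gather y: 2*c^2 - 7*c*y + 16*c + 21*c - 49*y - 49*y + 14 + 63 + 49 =2*c^2 + 37*c + y*(-7*c - 98) + 126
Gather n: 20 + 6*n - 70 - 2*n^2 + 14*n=-2*n^2 + 20*n - 50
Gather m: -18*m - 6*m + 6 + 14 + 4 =24 - 24*m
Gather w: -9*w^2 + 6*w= -9*w^2 + 6*w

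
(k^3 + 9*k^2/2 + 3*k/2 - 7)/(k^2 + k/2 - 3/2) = (2*k^2 + 11*k + 14)/(2*k + 3)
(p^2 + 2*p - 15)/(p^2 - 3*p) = (p + 5)/p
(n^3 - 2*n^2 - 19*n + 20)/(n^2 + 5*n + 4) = (n^2 - 6*n + 5)/(n + 1)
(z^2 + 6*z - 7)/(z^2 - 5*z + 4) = (z + 7)/(z - 4)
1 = 1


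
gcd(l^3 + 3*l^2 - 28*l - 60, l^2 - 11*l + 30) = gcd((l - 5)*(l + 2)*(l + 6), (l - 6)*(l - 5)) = l - 5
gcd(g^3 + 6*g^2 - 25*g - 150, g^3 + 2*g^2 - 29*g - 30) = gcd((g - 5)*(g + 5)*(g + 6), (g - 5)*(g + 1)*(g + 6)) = g^2 + g - 30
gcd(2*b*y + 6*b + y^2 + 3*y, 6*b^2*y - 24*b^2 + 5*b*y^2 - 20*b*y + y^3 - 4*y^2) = 2*b + y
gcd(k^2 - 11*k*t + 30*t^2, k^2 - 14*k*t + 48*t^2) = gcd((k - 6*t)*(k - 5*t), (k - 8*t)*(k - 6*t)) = -k + 6*t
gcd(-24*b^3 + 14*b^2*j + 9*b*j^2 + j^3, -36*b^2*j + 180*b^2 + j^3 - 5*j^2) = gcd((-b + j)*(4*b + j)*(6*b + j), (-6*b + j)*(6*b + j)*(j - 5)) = 6*b + j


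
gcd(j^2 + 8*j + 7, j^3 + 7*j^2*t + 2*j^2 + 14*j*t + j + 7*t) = j + 1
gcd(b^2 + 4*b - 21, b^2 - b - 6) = b - 3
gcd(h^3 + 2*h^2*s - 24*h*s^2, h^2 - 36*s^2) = h + 6*s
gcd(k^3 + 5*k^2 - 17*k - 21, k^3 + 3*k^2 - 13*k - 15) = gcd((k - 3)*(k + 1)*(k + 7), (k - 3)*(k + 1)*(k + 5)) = k^2 - 2*k - 3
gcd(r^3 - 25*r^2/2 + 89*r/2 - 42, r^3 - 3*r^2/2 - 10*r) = r - 4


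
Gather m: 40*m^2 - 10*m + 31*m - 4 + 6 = 40*m^2 + 21*m + 2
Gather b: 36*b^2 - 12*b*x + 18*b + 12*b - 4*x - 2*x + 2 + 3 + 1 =36*b^2 + b*(30 - 12*x) - 6*x + 6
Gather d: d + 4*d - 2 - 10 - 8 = 5*d - 20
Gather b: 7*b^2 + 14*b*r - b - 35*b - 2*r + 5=7*b^2 + b*(14*r - 36) - 2*r + 5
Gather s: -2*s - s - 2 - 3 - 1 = -3*s - 6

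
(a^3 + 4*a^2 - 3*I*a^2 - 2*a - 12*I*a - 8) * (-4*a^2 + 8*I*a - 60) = -4*a^5 - 16*a^4 + 20*I*a^4 - 28*a^3 + 80*I*a^3 - 112*a^2 + 164*I*a^2 + 120*a + 656*I*a + 480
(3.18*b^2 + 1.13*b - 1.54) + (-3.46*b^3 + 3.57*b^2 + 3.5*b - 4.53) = -3.46*b^3 + 6.75*b^2 + 4.63*b - 6.07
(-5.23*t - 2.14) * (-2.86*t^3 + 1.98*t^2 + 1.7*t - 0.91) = 14.9578*t^4 - 4.235*t^3 - 13.1282*t^2 + 1.1213*t + 1.9474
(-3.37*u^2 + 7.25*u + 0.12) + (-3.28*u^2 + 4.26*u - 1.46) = -6.65*u^2 + 11.51*u - 1.34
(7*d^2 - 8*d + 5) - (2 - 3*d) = 7*d^2 - 5*d + 3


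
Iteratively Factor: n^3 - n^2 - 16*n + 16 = (n - 4)*(n^2 + 3*n - 4) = (n - 4)*(n + 4)*(n - 1)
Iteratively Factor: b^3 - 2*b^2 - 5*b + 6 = (b - 1)*(b^2 - b - 6) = (b - 3)*(b - 1)*(b + 2)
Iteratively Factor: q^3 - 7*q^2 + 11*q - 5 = (q - 5)*(q^2 - 2*q + 1) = (q - 5)*(q - 1)*(q - 1)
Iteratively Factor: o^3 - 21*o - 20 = (o - 5)*(o^2 + 5*o + 4) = (o - 5)*(o + 1)*(o + 4)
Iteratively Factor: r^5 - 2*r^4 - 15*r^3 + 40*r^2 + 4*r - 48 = (r - 2)*(r^4 - 15*r^2 + 10*r + 24) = (r - 3)*(r - 2)*(r^3 + 3*r^2 - 6*r - 8) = (r - 3)*(r - 2)*(r + 1)*(r^2 + 2*r - 8) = (r - 3)*(r - 2)*(r + 1)*(r + 4)*(r - 2)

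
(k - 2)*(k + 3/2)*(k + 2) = k^3 + 3*k^2/2 - 4*k - 6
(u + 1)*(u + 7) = u^2 + 8*u + 7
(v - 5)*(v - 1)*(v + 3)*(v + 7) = v^4 + 4*v^3 - 34*v^2 - 76*v + 105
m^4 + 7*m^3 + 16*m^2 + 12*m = m*(m + 2)^2*(m + 3)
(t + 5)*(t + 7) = t^2 + 12*t + 35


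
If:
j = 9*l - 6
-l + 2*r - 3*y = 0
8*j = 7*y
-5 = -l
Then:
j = 39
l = 5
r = 971/14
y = 312/7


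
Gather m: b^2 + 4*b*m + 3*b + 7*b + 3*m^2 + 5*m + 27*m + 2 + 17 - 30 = b^2 + 10*b + 3*m^2 + m*(4*b + 32) - 11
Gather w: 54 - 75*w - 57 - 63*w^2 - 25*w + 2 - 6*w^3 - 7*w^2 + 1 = -6*w^3 - 70*w^2 - 100*w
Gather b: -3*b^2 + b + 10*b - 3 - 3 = -3*b^2 + 11*b - 6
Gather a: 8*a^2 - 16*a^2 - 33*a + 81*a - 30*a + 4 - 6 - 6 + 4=-8*a^2 + 18*a - 4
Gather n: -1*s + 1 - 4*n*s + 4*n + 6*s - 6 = n*(4 - 4*s) + 5*s - 5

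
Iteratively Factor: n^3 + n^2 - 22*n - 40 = (n + 4)*(n^2 - 3*n - 10) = (n - 5)*(n + 4)*(n + 2)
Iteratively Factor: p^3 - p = (p)*(p^2 - 1) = p*(p - 1)*(p + 1)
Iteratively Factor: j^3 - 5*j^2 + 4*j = (j - 1)*(j^2 - 4*j) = (j - 4)*(j - 1)*(j)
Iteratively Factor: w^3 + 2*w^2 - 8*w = (w)*(w^2 + 2*w - 8) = w*(w + 4)*(w - 2)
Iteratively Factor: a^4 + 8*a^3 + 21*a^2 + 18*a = (a + 3)*(a^3 + 5*a^2 + 6*a) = (a + 2)*(a + 3)*(a^2 + 3*a) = a*(a + 2)*(a + 3)*(a + 3)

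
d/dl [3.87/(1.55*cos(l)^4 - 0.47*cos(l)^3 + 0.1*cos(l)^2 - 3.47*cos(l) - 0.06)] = (23.994*cos(l)^3 - 5.4567*cos(l)^2 + 0.774*cos(l) - 13.4289)*sin(l)/(-1.55*cos(l)^4 + 0.47*cos(l)^3 - 0.1*cos(l)^2 + 3.47*cos(l) + 0.06)^2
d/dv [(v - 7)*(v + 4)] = 2*v - 3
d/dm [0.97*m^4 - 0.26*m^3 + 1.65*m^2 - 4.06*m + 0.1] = 3.88*m^3 - 0.78*m^2 + 3.3*m - 4.06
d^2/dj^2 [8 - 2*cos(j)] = 2*cos(j)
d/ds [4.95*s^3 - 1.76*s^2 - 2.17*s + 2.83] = 14.85*s^2 - 3.52*s - 2.17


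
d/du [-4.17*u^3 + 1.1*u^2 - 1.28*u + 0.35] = -12.51*u^2 + 2.2*u - 1.28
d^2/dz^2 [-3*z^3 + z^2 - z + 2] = 2 - 18*z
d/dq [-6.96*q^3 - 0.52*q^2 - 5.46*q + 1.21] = -20.88*q^2 - 1.04*q - 5.46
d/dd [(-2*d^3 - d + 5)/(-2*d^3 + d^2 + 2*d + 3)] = (-2*d^4 - 12*d^3 + 13*d^2 - 10*d - 13)/(4*d^6 - 4*d^5 - 7*d^4 - 8*d^3 + 10*d^2 + 12*d + 9)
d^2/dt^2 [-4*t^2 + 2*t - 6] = -8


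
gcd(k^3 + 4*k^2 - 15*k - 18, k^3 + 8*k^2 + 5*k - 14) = 1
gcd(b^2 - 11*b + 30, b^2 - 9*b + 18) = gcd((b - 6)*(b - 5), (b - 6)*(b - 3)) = b - 6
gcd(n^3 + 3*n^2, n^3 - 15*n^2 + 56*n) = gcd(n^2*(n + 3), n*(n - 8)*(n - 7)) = n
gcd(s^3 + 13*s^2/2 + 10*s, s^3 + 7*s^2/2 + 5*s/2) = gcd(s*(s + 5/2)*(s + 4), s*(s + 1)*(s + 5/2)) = s^2 + 5*s/2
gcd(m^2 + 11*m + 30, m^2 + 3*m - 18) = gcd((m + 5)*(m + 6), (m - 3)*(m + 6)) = m + 6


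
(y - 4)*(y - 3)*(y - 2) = y^3 - 9*y^2 + 26*y - 24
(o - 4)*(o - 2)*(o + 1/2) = o^3 - 11*o^2/2 + 5*o + 4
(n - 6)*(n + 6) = n^2 - 36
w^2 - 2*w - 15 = (w - 5)*(w + 3)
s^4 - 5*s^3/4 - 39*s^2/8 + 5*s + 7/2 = (s - 2)*(s - 7/4)*(s + 1/2)*(s + 2)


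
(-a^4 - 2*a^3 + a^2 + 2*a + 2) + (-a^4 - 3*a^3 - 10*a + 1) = -2*a^4 - 5*a^3 + a^2 - 8*a + 3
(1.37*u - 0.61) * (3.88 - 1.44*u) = -1.9728*u^2 + 6.194*u - 2.3668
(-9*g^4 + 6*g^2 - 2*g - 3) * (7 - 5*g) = 45*g^5 - 63*g^4 - 30*g^3 + 52*g^2 + g - 21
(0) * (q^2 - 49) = 0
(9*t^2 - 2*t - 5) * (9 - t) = -9*t^3 + 83*t^2 - 13*t - 45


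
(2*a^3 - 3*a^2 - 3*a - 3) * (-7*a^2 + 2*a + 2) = -14*a^5 + 25*a^4 + 19*a^3 + 9*a^2 - 12*a - 6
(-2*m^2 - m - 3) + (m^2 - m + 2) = -m^2 - 2*m - 1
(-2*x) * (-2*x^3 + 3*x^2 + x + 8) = 4*x^4 - 6*x^3 - 2*x^2 - 16*x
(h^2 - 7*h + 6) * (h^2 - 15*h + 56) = h^4 - 22*h^3 + 167*h^2 - 482*h + 336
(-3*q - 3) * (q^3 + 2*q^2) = -3*q^4 - 9*q^3 - 6*q^2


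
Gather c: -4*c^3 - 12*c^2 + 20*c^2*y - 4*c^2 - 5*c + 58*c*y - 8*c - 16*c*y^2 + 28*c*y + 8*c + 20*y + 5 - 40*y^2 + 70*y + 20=-4*c^3 + c^2*(20*y - 16) + c*(-16*y^2 + 86*y - 5) - 40*y^2 + 90*y + 25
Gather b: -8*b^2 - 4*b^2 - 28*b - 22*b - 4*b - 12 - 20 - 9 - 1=-12*b^2 - 54*b - 42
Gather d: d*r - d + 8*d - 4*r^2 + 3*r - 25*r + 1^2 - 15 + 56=d*(r + 7) - 4*r^2 - 22*r + 42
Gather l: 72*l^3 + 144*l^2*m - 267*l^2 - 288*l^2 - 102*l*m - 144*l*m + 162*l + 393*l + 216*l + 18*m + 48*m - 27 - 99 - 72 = 72*l^3 + l^2*(144*m - 555) + l*(771 - 246*m) + 66*m - 198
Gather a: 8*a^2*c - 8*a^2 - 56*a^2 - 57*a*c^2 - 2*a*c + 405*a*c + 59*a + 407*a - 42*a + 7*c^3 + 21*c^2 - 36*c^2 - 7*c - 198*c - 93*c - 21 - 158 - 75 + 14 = a^2*(8*c - 64) + a*(-57*c^2 + 403*c + 424) + 7*c^3 - 15*c^2 - 298*c - 240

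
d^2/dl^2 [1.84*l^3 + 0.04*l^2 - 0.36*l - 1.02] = 11.04*l + 0.08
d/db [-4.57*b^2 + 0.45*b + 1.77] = 0.45 - 9.14*b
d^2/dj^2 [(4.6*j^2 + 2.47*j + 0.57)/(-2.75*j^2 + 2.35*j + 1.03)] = (-96.81375*j^3 - 104.04075*j^2 - 19.8759*j - 7.32771)/(20.796875*j^6 - 53.315625*j^5 + 22.1925*j^4 + 26.960375*j^3 - 8.3121*j^2 - 7.479345*j - 1.092727)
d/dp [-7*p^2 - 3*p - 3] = -14*p - 3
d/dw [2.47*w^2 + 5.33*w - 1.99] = 4.94*w + 5.33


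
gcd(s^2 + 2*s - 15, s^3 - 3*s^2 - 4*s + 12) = s - 3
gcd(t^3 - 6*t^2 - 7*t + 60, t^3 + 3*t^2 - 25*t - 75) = t^2 - 2*t - 15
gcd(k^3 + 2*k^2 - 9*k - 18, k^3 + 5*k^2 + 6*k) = k^2 + 5*k + 6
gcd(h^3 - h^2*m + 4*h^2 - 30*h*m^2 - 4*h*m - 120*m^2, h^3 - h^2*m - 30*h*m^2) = h^2 - h*m - 30*m^2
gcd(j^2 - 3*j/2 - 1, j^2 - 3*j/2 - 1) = j^2 - 3*j/2 - 1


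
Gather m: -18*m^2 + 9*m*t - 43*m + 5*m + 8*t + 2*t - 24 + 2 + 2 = -18*m^2 + m*(9*t - 38) + 10*t - 20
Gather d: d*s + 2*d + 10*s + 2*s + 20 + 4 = d*(s + 2) + 12*s + 24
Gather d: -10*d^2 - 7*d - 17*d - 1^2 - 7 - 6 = -10*d^2 - 24*d - 14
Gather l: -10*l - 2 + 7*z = -10*l + 7*z - 2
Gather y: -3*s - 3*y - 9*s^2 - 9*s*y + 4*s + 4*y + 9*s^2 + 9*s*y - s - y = 0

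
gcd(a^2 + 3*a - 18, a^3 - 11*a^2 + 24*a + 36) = 1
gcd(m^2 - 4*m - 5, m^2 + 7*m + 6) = m + 1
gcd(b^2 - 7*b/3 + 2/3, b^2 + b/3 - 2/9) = b - 1/3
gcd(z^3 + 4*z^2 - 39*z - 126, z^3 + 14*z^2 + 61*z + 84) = z^2 + 10*z + 21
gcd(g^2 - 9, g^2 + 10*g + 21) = g + 3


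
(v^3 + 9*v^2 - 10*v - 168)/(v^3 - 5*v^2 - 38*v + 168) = (v + 7)/(v - 7)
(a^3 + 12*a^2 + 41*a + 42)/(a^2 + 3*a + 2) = (a^2 + 10*a + 21)/(a + 1)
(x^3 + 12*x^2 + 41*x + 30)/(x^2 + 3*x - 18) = (x^2 + 6*x + 5)/(x - 3)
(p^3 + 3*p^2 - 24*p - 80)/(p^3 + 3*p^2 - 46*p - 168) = (p^2 - p - 20)/(p^2 - p - 42)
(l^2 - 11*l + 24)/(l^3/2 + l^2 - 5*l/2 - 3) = 2*(l^2 - 11*l + 24)/(l^3 + 2*l^2 - 5*l - 6)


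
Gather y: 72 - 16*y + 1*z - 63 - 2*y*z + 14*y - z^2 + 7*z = y*(-2*z - 2) - z^2 + 8*z + 9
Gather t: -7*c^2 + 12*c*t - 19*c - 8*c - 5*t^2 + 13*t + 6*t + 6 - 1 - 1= -7*c^2 - 27*c - 5*t^2 + t*(12*c + 19) + 4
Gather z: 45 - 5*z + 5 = 50 - 5*z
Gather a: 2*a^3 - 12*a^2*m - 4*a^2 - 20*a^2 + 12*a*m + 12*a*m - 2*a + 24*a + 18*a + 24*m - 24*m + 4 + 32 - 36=2*a^3 + a^2*(-12*m - 24) + a*(24*m + 40)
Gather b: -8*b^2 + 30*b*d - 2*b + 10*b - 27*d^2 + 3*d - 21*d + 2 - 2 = -8*b^2 + b*(30*d + 8) - 27*d^2 - 18*d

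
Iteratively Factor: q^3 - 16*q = (q + 4)*(q^2 - 4*q) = (q - 4)*(q + 4)*(q)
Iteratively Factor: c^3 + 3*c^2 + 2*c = (c + 1)*(c^2 + 2*c) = (c + 1)*(c + 2)*(c)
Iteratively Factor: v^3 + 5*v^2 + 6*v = (v + 3)*(v^2 + 2*v) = (v + 2)*(v + 3)*(v)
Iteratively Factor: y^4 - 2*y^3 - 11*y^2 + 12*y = (y - 4)*(y^3 + 2*y^2 - 3*y) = (y - 4)*(y - 1)*(y^2 + 3*y) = (y - 4)*(y - 1)*(y + 3)*(y)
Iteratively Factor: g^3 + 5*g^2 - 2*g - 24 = (g + 4)*(g^2 + g - 6) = (g - 2)*(g + 4)*(g + 3)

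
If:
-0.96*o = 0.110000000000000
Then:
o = -0.11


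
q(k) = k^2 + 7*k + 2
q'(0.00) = 7.00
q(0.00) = 2.00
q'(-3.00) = 1.00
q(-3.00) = -10.00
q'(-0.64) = 5.72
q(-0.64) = -2.07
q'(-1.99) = 3.02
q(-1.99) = -7.97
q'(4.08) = 15.16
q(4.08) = 47.21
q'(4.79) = 16.58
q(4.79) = 58.47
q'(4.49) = 15.98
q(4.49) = 53.59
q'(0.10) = 7.20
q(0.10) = 2.71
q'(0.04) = 7.08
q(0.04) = 2.28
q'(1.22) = 9.44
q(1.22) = 12.03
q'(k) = 2*k + 7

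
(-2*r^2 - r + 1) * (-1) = 2*r^2 + r - 1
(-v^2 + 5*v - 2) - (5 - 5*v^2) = 4*v^2 + 5*v - 7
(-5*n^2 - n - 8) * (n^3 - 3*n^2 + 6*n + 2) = -5*n^5 + 14*n^4 - 35*n^3 + 8*n^2 - 50*n - 16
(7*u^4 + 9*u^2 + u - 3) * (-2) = -14*u^4 - 18*u^2 - 2*u + 6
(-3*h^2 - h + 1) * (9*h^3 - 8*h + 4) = -27*h^5 - 9*h^4 + 33*h^3 - 4*h^2 - 12*h + 4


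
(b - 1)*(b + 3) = b^2 + 2*b - 3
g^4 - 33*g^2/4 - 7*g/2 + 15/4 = (g - 3)*(g - 1/2)*(g + 1)*(g + 5/2)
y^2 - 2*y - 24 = (y - 6)*(y + 4)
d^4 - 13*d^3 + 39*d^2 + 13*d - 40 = (d - 8)*(d - 5)*(d - 1)*(d + 1)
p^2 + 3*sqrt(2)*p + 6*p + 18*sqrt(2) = (p + 6)*(p + 3*sqrt(2))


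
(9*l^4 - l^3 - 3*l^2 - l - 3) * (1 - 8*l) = -72*l^5 + 17*l^4 + 23*l^3 + 5*l^2 + 23*l - 3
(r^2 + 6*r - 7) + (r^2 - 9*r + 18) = 2*r^2 - 3*r + 11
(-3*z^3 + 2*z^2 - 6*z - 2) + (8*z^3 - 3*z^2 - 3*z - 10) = 5*z^3 - z^2 - 9*z - 12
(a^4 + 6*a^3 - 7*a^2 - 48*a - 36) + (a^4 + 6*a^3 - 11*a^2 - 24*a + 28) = 2*a^4 + 12*a^3 - 18*a^2 - 72*a - 8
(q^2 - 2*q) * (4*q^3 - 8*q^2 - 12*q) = 4*q^5 - 16*q^4 + 4*q^3 + 24*q^2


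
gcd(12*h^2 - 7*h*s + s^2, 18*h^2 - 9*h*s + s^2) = -3*h + s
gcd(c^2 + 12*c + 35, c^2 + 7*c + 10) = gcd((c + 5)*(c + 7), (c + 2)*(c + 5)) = c + 5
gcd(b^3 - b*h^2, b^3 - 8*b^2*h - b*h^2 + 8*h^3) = b^2 - h^2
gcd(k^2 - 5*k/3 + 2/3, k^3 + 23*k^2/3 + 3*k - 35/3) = k - 1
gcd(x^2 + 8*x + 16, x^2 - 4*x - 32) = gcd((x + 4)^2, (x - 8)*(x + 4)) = x + 4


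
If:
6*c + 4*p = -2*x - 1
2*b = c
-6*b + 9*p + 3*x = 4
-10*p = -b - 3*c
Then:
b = -55/219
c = -110/219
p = -77/438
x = 595/438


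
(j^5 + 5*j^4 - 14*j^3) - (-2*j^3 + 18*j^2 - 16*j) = j^5 + 5*j^4 - 12*j^3 - 18*j^2 + 16*j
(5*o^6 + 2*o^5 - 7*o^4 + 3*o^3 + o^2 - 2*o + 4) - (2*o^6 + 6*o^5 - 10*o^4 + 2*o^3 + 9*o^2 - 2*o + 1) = 3*o^6 - 4*o^5 + 3*o^4 + o^3 - 8*o^2 + 3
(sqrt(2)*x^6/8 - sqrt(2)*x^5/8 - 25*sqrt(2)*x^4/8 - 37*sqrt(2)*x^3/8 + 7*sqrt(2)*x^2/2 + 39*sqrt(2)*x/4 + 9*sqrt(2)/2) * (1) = sqrt(2)*x^6/8 - sqrt(2)*x^5/8 - 25*sqrt(2)*x^4/8 - 37*sqrt(2)*x^3/8 + 7*sqrt(2)*x^2/2 + 39*sqrt(2)*x/4 + 9*sqrt(2)/2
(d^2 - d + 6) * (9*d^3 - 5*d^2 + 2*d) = 9*d^5 - 14*d^4 + 61*d^3 - 32*d^2 + 12*d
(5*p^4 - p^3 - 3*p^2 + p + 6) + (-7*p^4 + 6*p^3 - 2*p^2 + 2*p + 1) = -2*p^4 + 5*p^3 - 5*p^2 + 3*p + 7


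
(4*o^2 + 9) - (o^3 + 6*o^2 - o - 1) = -o^3 - 2*o^2 + o + 10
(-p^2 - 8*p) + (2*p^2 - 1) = p^2 - 8*p - 1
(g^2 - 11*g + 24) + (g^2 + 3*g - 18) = 2*g^2 - 8*g + 6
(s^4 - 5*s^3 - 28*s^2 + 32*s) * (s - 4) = s^5 - 9*s^4 - 8*s^3 + 144*s^2 - 128*s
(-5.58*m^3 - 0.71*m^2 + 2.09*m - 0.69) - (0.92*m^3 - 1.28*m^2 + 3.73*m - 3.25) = -6.5*m^3 + 0.57*m^2 - 1.64*m + 2.56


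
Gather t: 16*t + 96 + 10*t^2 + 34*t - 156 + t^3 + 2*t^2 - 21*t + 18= t^3 + 12*t^2 + 29*t - 42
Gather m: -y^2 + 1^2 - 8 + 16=9 - y^2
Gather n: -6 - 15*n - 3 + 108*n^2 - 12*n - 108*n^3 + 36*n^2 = -108*n^3 + 144*n^2 - 27*n - 9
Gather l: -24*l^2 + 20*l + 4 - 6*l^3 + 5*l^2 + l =-6*l^3 - 19*l^2 + 21*l + 4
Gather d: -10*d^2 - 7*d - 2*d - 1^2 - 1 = -10*d^2 - 9*d - 2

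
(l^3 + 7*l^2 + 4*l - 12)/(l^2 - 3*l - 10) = (l^2 + 5*l - 6)/(l - 5)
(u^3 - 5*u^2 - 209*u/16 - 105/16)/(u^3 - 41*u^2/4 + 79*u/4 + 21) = (u + 5/4)/(u - 4)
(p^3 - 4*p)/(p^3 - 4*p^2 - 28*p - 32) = p*(p - 2)/(p^2 - 6*p - 16)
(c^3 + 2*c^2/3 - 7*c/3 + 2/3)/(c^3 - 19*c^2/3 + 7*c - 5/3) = (c + 2)/(c - 5)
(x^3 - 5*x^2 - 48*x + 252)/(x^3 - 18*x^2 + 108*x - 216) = (x + 7)/(x - 6)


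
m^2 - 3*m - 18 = (m - 6)*(m + 3)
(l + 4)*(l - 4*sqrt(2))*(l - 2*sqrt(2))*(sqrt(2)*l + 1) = sqrt(2)*l^4 - 11*l^3 + 4*sqrt(2)*l^3 - 44*l^2 + 10*sqrt(2)*l^2 + 16*l + 40*sqrt(2)*l + 64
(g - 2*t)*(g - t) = g^2 - 3*g*t + 2*t^2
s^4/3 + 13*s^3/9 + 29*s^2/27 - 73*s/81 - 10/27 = (s/3 + 1)*(s - 2/3)*(s + 1/3)*(s + 5/3)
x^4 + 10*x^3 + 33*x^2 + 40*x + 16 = (x + 1)^2*(x + 4)^2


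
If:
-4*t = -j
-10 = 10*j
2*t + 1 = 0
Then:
No Solution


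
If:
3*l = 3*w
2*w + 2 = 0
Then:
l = -1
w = -1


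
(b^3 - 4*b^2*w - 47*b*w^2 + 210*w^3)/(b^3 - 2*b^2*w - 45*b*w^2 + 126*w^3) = (-b + 5*w)/(-b + 3*w)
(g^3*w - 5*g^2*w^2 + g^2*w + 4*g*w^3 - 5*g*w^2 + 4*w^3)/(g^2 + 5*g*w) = w*(g^3 - 5*g^2*w + g^2 + 4*g*w^2 - 5*g*w + 4*w^2)/(g*(g + 5*w))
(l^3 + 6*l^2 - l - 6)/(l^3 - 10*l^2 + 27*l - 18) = (l^2 + 7*l + 6)/(l^2 - 9*l + 18)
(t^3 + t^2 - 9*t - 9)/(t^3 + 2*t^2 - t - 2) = (t^2 - 9)/(t^2 + t - 2)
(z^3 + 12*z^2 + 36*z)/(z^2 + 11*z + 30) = z*(z + 6)/(z + 5)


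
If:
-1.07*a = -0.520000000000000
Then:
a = 0.49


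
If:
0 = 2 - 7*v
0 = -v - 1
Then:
No Solution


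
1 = 1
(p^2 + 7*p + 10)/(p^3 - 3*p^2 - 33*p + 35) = (p + 2)/(p^2 - 8*p + 7)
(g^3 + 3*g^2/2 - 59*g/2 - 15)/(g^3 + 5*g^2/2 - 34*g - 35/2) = (g + 6)/(g + 7)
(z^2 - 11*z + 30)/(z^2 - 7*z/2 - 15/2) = 2*(z - 6)/(2*z + 3)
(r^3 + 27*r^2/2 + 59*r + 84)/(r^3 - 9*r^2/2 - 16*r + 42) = (r^2 + 10*r + 24)/(r^2 - 8*r + 12)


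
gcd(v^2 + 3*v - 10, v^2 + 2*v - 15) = v + 5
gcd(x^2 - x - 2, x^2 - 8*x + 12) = x - 2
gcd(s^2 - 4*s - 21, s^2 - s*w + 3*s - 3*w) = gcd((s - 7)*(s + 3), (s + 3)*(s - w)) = s + 3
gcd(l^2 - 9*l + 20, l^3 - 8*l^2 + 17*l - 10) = l - 5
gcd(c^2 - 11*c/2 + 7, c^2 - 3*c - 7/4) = c - 7/2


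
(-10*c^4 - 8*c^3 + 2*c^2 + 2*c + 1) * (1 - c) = 10*c^5 - 2*c^4 - 10*c^3 + c + 1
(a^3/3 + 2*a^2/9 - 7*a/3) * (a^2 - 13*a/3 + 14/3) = a^5/3 - 11*a^4/9 - 47*a^3/27 + 301*a^2/27 - 98*a/9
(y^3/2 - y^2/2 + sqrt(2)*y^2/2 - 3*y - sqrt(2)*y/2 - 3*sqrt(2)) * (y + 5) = y^4/2 + sqrt(2)*y^3/2 + 2*y^3 - 11*y^2/2 + 2*sqrt(2)*y^2 - 15*y - 11*sqrt(2)*y/2 - 15*sqrt(2)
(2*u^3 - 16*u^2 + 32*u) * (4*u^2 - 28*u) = 8*u^5 - 120*u^4 + 576*u^3 - 896*u^2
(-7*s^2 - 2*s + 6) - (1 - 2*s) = 5 - 7*s^2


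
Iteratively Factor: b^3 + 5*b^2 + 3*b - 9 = (b - 1)*(b^2 + 6*b + 9) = (b - 1)*(b + 3)*(b + 3)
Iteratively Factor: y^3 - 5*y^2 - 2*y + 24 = (y - 3)*(y^2 - 2*y - 8) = (y - 3)*(y + 2)*(y - 4)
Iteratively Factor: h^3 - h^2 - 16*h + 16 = (h + 4)*(h^2 - 5*h + 4) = (h - 1)*(h + 4)*(h - 4)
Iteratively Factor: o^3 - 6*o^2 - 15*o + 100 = (o + 4)*(o^2 - 10*o + 25) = (o - 5)*(o + 4)*(o - 5)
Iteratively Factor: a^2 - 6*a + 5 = (a - 1)*(a - 5)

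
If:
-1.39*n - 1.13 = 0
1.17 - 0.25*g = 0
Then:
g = 4.68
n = -0.81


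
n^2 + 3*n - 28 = (n - 4)*(n + 7)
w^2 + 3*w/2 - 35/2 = (w - 7/2)*(w + 5)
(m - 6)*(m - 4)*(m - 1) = m^3 - 11*m^2 + 34*m - 24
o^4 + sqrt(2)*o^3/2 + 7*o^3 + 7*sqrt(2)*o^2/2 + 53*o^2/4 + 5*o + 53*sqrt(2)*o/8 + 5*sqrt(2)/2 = (o + 1/2)*(o + 5/2)*(o + 4)*(o + sqrt(2)/2)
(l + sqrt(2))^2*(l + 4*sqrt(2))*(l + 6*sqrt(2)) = l^4 + 12*sqrt(2)*l^3 + 90*l^2 + 116*sqrt(2)*l + 96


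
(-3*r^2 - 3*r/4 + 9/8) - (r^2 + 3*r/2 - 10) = -4*r^2 - 9*r/4 + 89/8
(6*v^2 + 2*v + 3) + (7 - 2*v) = 6*v^2 + 10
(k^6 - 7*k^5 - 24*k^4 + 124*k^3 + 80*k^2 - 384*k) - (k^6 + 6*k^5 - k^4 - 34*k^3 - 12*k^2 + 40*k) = -13*k^5 - 23*k^4 + 158*k^3 + 92*k^2 - 424*k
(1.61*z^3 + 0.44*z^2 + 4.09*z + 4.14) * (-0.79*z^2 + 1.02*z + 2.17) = -1.2719*z^5 + 1.2946*z^4 + 0.7114*z^3 + 1.856*z^2 + 13.0981*z + 8.9838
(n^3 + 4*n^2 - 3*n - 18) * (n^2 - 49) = n^5 + 4*n^4 - 52*n^3 - 214*n^2 + 147*n + 882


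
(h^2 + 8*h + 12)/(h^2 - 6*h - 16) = (h + 6)/(h - 8)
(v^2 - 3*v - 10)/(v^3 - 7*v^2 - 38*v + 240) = (v + 2)/(v^2 - 2*v - 48)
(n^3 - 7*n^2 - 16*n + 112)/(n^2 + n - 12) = (n^2 - 11*n + 28)/(n - 3)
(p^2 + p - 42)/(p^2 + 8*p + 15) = (p^2 + p - 42)/(p^2 + 8*p + 15)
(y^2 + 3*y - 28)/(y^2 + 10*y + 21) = (y - 4)/(y + 3)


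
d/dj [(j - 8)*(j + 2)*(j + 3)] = 3*j^2 - 6*j - 34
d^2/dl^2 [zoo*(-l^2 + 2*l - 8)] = zoo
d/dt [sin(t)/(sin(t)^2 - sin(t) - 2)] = (cos(t)^2 - 3)*cos(t)/(sin(t) + cos(t)^2 + 1)^2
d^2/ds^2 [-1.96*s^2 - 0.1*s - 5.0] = -3.92000000000000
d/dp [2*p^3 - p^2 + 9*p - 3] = 6*p^2 - 2*p + 9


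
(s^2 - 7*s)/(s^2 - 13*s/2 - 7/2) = 2*s/(2*s + 1)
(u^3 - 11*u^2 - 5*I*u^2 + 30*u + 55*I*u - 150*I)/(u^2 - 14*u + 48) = (u^2 - 5*u*(1 + I) + 25*I)/(u - 8)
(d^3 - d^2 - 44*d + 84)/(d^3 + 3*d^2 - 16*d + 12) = (d^2 + d - 42)/(d^2 + 5*d - 6)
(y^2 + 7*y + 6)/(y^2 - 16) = (y^2 + 7*y + 6)/(y^2 - 16)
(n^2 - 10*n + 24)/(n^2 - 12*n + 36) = (n - 4)/(n - 6)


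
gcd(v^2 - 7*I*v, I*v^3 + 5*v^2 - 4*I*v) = v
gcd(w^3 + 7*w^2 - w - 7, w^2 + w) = w + 1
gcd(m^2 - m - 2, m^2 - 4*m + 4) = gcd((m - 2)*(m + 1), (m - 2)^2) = m - 2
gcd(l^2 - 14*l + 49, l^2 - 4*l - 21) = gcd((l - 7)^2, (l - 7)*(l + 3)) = l - 7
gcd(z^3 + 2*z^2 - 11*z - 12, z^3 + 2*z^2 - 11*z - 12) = z^3 + 2*z^2 - 11*z - 12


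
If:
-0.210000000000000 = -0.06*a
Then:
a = 3.50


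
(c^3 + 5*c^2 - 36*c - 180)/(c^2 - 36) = c + 5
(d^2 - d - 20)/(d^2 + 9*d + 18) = (d^2 - d - 20)/(d^2 + 9*d + 18)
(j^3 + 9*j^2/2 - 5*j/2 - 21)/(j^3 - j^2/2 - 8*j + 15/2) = (2*j^2 + 3*j - 14)/(2*j^2 - 7*j + 5)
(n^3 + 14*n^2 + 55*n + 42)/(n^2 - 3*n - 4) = (n^2 + 13*n + 42)/(n - 4)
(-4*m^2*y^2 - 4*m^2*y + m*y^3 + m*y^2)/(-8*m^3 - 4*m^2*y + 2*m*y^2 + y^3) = m*y*(4*m*y + 4*m - y^2 - y)/(8*m^3 + 4*m^2*y - 2*m*y^2 - y^3)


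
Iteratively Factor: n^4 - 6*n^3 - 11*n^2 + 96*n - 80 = (n - 1)*(n^3 - 5*n^2 - 16*n + 80) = (n - 4)*(n - 1)*(n^2 - n - 20) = (n - 5)*(n - 4)*(n - 1)*(n + 4)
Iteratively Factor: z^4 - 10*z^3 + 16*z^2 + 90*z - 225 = (z - 3)*(z^3 - 7*z^2 - 5*z + 75) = (z - 3)*(z + 3)*(z^2 - 10*z + 25) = (z - 5)*(z - 3)*(z + 3)*(z - 5)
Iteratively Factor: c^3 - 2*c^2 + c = (c - 1)*(c^2 - c) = (c - 1)^2*(c)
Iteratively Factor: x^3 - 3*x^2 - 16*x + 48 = (x - 4)*(x^2 + x - 12) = (x - 4)*(x - 3)*(x + 4)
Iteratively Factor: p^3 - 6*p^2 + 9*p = (p)*(p^2 - 6*p + 9) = p*(p - 3)*(p - 3)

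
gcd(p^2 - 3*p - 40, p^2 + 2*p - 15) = p + 5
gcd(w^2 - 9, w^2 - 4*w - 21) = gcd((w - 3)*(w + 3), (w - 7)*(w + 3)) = w + 3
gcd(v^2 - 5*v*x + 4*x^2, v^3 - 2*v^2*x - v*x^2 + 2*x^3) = -v + x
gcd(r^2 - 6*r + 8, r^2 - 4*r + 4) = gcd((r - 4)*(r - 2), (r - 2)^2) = r - 2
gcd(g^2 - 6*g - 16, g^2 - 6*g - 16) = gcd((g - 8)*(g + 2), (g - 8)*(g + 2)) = g^2 - 6*g - 16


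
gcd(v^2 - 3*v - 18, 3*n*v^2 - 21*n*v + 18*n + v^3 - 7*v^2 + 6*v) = v - 6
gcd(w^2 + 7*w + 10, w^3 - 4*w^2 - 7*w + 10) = w + 2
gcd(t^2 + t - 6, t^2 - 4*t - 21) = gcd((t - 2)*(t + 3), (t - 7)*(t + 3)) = t + 3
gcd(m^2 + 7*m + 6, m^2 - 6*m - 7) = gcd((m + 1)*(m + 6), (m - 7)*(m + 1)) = m + 1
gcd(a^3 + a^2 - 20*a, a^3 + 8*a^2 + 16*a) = a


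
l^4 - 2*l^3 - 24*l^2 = l^2*(l - 6)*(l + 4)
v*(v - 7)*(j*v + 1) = j*v^3 - 7*j*v^2 + v^2 - 7*v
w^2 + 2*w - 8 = (w - 2)*(w + 4)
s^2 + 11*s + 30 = (s + 5)*(s + 6)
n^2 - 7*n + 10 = (n - 5)*(n - 2)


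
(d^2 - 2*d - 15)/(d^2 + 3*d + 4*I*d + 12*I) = (d - 5)/(d + 4*I)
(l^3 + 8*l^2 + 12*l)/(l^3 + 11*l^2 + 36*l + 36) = l/(l + 3)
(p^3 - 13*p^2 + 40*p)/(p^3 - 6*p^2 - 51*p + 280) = p/(p + 7)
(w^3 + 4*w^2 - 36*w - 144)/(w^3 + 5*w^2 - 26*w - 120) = (w - 6)/(w - 5)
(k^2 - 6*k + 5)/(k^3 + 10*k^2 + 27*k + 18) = (k^2 - 6*k + 5)/(k^3 + 10*k^2 + 27*k + 18)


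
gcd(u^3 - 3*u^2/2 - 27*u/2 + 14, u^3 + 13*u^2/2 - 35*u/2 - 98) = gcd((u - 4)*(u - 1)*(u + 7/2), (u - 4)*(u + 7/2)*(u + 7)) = u^2 - u/2 - 14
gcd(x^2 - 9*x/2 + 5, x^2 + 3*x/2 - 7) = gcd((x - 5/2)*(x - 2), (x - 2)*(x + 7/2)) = x - 2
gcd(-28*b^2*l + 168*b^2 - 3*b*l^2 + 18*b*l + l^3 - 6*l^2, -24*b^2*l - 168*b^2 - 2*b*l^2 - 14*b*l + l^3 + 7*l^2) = 4*b + l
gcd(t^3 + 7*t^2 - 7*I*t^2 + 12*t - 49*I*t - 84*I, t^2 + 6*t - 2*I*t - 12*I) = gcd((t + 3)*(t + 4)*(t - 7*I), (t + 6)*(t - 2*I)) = 1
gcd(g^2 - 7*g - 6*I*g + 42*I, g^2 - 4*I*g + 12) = g - 6*I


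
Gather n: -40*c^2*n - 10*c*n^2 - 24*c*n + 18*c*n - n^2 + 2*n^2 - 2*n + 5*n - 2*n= n^2*(1 - 10*c) + n*(-40*c^2 - 6*c + 1)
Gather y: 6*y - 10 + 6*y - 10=12*y - 20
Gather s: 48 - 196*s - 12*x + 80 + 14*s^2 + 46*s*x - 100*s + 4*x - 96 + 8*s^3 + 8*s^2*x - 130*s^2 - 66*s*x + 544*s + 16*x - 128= 8*s^3 + s^2*(8*x - 116) + s*(248 - 20*x) + 8*x - 96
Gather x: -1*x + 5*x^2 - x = 5*x^2 - 2*x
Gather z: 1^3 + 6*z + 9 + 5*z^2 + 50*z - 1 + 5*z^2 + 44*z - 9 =10*z^2 + 100*z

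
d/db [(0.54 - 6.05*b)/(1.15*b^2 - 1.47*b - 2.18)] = (6.9575*b^2 - 1.242*b + 13.9828)/(1.3225*b^4 - 3.381*b^3 - 2.8531*b^2 + 6.4092*b + 4.7524)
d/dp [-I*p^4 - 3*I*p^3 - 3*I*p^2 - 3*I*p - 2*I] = I*(-4*p^3 - 9*p^2 - 6*p - 3)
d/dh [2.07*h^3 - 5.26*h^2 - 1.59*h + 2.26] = 6.21*h^2 - 10.52*h - 1.59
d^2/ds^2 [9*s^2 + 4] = 18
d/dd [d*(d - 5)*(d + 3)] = 3*d^2 - 4*d - 15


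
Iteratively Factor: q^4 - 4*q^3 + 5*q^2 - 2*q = (q)*(q^3 - 4*q^2 + 5*q - 2) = q*(q - 2)*(q^2 - 2*q + 1) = q*(q - 2)*(q - 1)*(q - 1)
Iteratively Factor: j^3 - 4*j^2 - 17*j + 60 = (j - 5)*(j^2 + j - 12) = (j - 5)*(j - 3)*(j + 4)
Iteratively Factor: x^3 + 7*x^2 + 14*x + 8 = (x + 2)*(x^2 + 5*x + 4) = (x + 2)*(x + 4)*(x + 1)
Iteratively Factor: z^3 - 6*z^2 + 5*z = (z)*(z^2 - 6*z + 5) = z*(z - 5)*(z - 1)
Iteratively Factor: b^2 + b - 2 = (b + 2)*(b - 1)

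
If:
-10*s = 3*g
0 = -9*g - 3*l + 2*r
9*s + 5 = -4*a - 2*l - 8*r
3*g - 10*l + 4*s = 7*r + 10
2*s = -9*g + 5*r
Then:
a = -1425/442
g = 250/221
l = -470/221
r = 420/221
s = -75/221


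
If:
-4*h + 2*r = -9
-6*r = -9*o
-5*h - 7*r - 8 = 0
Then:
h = 47/38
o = -77/57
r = -77/38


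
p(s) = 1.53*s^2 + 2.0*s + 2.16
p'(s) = 3.06*s + 2.0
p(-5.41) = 36.12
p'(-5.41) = -14.55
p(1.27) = 7.17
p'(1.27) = 5.89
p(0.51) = 3.58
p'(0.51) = 3.56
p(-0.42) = 1.59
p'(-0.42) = 0.71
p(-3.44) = 13.39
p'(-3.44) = -8.53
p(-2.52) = 6.84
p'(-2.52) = -5.71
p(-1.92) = 3.96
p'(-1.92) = -3.88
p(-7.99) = 83.86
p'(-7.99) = -22.45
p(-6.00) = 45.24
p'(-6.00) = -16.36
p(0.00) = 2.16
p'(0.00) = 2.00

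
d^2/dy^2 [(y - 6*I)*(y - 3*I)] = 2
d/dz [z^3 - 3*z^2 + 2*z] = 3*z^2 - 6*z + 2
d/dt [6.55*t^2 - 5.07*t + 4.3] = 13.1*t - 5.07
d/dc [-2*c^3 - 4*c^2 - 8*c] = -6*c^2 - 8*c - 8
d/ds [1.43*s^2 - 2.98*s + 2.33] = 2.86*s - 2.98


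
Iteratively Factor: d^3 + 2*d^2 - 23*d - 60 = (d + 3)*(d^2 - d - 20) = (d - 5)*(d + 3)*(d + 4)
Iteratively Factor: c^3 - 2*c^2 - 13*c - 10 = (c + 1)*(c^2 - 3*c - 10) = (c - 5)*(c + 1)*(c + 2)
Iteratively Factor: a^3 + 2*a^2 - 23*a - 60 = (a - 5)*(a^2 + 7*a + 12) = (a - 5)*(a + 3)*(a + 4)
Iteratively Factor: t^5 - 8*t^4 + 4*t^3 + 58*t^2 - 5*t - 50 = (t + 2)*(t^4 - 10*t^3 + 24*t^2 + 10*t - 25) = (t - 5)*(t + 2)*(t^3 - 5*t^2 - t + 5) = (t - 5)*(t + 1)*(t + 2)*(t^2 - 6*t + 5) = (t - 5)^2*(t + 1)*(t + 2)*(t - 1)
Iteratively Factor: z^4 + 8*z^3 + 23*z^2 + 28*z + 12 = (z + 2)*(z^3 + 6*z^2 + 11*z + 6) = (z + 2)*(z + 3)*(z^2 + 3*z + 2) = (z + 1)*(z + 2)*(z + 3)*(z + 2)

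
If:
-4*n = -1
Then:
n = 1/4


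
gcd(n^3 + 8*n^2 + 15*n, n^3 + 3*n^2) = n^2 + 3*n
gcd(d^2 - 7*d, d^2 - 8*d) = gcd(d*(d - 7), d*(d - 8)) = d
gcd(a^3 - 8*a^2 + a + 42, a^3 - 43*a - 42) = a - 7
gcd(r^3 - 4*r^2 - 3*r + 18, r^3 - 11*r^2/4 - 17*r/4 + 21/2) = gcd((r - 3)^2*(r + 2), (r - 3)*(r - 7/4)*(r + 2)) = r^2 - r - 6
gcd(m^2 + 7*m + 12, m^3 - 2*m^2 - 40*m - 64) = m + 4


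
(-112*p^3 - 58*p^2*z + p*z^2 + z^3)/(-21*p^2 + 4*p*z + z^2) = (-16*p^2 - 6*p*z + z^2)/(-3*p + z)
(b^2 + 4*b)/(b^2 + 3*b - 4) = b/(b - 1)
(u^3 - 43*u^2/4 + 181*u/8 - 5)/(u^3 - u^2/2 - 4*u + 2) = (8*u^3 - 86*u^2 + 181*u - 40)/(4*(2*u^3 - u^2 - 8*u + 4))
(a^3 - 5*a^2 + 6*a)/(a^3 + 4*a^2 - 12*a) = (a - 3)/(a + 6)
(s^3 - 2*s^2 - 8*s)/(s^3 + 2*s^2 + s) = (s^2 - 2*s - 8)/(s^2 + 2*s + 1)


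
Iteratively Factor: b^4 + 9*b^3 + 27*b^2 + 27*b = (b + 3)*(b^3 + 6*b^2 + 9*b) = b*(b + 3)*(b^2 + 6*b + 9) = b*(b + 3)^2*(b + 3)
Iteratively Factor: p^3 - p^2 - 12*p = (p)*(p^2 - p - 12) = p*(p - 4)*(p + 3)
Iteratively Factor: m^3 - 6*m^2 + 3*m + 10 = (m - 2)*(m^2 - 4*m - 5) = (m - 5)*(m - 2)*(m + 1)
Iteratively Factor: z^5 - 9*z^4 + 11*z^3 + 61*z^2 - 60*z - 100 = (z - 2)*(z^4 - 7*z^3 - 3*z^2 + 55*z + 50) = (z - 5)*(z - 2)*(z^3 - 2*z^2 - 13*z - 10) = (z - 5)^2*(z - 2)*(z^2 + 3*z + 2) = (z - 5)^2*(z - 2)*(z + 2)*(z + 1)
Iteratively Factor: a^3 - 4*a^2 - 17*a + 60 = (a - 3)*(a^2 - a - 20) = (a - 5)*(a - 3)*(a + 4)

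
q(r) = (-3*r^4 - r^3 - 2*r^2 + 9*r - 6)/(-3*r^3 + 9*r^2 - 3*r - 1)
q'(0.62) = 638.64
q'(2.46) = -924.16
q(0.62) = 16.21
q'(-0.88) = -2.05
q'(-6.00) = 0.85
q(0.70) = -6.20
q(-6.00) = -3.85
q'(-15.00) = 0.97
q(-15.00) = -12.23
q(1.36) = -2.55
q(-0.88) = -1.56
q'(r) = (9*r^2 - 18*r + 3)*(-3*r^4 - r^3 - 2*r^2 + 9*r - 6)/(-3*r^3 + 9*r^2 - 3*r - 1)^2 + (-12*r^3 - 3*r^2 - 4*r + 9)/(-3*r^3 + 9*r^2 - 3*r - 1) = (9*r^6 - 54*r^5 + 12*r^4 + 72*r^3 - 126*r^2 + 112*r - 27)/(9*r^6 - 54*r^5 + 99*r^4 - 48*r^3 - 9*r^2 + 6*r + 1)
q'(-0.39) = -31.66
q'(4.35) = -1.80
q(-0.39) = -5.72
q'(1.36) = -4.94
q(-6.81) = -4.55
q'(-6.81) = 0.88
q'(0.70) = 116.77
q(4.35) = 12.80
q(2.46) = -84.80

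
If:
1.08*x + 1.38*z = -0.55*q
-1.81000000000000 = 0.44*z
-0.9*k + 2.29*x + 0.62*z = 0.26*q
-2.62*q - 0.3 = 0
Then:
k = 10.72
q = -0.11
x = 5.31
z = -4.11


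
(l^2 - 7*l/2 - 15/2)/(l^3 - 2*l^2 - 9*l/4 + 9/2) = 2*(l - 5)/(2*l^2 - 7*l + 6)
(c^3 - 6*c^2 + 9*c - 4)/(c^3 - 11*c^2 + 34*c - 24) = (c - 1)/(c - 6)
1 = 1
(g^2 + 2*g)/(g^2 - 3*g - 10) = g/(g - 5)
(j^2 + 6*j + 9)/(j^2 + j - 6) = (j + 3)/(j - 2)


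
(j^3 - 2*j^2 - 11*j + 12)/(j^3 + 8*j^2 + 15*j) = (j^2 - 5*j + 4)/(j*(j + 5))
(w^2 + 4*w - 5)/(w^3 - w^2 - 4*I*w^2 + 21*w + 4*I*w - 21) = (w + 5)/(w^2 - 4*I*w + 21)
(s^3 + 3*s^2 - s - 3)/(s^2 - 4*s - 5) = (s^2 + 2*s - 3)/(s - 5)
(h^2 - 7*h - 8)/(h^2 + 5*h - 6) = (h^2 - 7*h - 8)/(h^2 + 5*h - 6)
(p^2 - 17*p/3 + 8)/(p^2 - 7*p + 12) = (p - 8/3)/(p - 4)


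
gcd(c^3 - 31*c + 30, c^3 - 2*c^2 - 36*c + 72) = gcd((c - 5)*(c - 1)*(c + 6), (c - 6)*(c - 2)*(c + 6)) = c + 6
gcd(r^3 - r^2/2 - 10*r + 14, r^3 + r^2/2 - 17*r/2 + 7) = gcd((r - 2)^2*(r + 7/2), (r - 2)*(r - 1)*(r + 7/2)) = r^2 + 3*r/2 - 7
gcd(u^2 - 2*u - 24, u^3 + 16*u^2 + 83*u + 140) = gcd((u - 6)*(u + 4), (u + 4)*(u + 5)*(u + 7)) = u + 4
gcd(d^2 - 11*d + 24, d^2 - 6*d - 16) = d - 8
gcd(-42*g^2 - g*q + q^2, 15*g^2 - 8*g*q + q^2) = 1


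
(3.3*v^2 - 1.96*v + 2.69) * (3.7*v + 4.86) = 12.21*v^3 + 8.786*v^2 + 0.427399999999999*v + 13.0734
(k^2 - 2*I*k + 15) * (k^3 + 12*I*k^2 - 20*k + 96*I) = k^5 + 10*I*k^4 + 19*k^3 + 316*I*k^2 - 108*k + 1440*I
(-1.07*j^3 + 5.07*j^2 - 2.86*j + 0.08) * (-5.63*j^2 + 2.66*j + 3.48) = 6.0241*j^5 - 31.3903*j^4 + 25.8644*j^3 + 9.5856*j^2 - 9.74*j + 0.2784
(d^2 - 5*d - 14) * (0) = 0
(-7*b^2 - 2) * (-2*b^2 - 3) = 14*b^4 + 25*b^2 + 6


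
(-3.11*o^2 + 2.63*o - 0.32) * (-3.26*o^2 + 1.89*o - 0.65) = 10.1386*o^4 - 14.4517*o^3 + 8.0354*o^2 - 2.3143*o + 0.208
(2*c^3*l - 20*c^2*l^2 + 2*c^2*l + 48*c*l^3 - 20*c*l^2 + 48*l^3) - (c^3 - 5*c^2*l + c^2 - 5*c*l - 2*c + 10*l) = 2*c^3*l - c^3 - 20*c^2*l^2 + 7*c^2*l - c^2 + 48*c*l^3 - 20*c*l^2 + 5*c*l + 2*c + 48*l^3 - 10*l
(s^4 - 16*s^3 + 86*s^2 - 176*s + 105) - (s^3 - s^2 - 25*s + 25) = s^4 - 17*s^3 + 87*s^2 - 151*s + 80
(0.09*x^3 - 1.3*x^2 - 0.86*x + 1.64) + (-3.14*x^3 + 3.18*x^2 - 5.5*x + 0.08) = -3.05*x^3 + 1.88*x^2 - 6.36*x + 1.72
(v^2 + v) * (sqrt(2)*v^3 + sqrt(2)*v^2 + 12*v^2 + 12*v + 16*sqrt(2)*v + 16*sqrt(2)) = sqrt(2)*v^5 + 2*sqrt(2)*v^4 + 12*v^4 + 24*v^3 + 17*sqrt(2)*v^3 + 12*v^2 + 32*sqrt(2)*v^2 + 16*sqrt(2)*v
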